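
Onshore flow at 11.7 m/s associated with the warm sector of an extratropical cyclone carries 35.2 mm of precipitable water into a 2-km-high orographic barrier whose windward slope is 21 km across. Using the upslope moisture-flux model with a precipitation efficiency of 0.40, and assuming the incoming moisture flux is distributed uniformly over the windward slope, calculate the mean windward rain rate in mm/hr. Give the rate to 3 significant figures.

R ≈ 28.2 mm/hr

Incoming column moisture flux per unit ridge length: F = V × PW = 11.7 × 35.2 = 411.84 mm·m/s.
Spread over the 21 km slope with efficiency ε = 0.40: R = ε·F/W = 0.40 × 411.84 / 21000 m = 7.845e-03 mm/s.
R = 7.845e-03 × 3600 = 28.2 mm/hr.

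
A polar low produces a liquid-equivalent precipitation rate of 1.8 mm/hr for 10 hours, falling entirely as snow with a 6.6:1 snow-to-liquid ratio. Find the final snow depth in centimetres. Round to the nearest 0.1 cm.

snow depth ≈ 11.9 cm

Liquid-equivalent depth = 1.8 × 10 = 18 mm.
Snow depth = 18 mm × 6.6 = 118.8 mm = 11.9 cm.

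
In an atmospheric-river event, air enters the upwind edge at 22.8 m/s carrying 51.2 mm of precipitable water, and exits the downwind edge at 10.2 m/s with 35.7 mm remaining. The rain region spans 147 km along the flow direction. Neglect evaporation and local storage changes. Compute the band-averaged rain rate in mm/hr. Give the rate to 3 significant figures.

Column moisture flux per unit crosswind length is F = V × PW.
Inflow: F_in = 22.8 × 51.2 = 1167.36 mm·m/s
Outflow: F_out = 10.2 × 35.7 = 364.14 mm·m/s
Steady-state rate R = (F_in − F_out)/L = (1167.36 − 364.14) / 147000 m = 5.464e-03 mm/s.
R = 5.464e-03 × 3600 = 19.7 mm/hr.

R ≈ 19.7 mm/hr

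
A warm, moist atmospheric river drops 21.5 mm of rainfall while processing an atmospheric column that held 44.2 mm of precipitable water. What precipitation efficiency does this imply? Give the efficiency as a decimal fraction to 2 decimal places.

ε = rainfall / PW = 21.5 / 44.2 = 0.49.

ε ≈ 0.49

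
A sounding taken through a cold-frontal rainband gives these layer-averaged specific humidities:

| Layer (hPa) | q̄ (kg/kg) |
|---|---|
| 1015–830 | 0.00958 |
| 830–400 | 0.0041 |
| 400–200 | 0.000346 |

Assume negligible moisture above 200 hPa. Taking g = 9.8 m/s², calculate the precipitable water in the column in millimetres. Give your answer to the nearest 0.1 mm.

Precipitable water is the column-integrated vapour mass per unit area: PW = (1/g) Σ q̄ Δp, with q in kg/kg and Δp in Pa (1 kg/m² of water = 1 mm).
Layer 1015–830 hPa: Δp = 185 hPa = 18500 Pa, q̄ = 0.00958 kg/kg → 0.00958 × 18500 / 9.8 = 18.08 mm
Layer 830–400 hPa: Δp = 430 hPa = 43000 Pa, q̄ = 0.0041 kg/kg → 0.0041 × 43000 / 9.8 = 17.99 mm
Layer 400–200 hPa: Δp = 200 hPa = 20000 Pa, q̄ = 0.000346 kg/kg → 0.000346 × 20000 / 9.8 = 0.71 mm
PW = 18.08 + 17.99 + 0.71 = 36.78 ≈ 36.8 mm.

PW ≈ 36.8 mm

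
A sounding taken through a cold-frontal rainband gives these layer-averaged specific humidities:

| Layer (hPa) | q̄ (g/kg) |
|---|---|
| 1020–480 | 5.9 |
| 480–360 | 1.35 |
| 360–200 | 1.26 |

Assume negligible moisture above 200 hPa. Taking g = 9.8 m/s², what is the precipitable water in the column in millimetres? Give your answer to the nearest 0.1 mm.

Precipitable water is the column-integrated vapour mass per unit area: PW = (1/g) Σ q̄ Δp, with q in kg/kg and Δp in Pa (1 kg/m² of water = 1 mm).
Layer 1020–480 hPa: Δp = 540 hPa = 54000 Pa, q̄ = 0.0059 kg/kg → 0.0059 × 54000 / 9.8 = 32.51 mm
Layer 480–360 hPa: Δp = 120 hPa = 12000 Pa, q̄ = 0.00135 kg/kg → 0.00135 × 12000 / 9.8 = 1.65 mm
Layer 360–200 hPa: Δp = 160 hPa = 16000 Pa, q̄ = 0.00126 kg/kg → 0.00126 × 16000 / 9.8 = 2.06 mm
PW = 32.51 + 1.65 + 2.06 = 36.22 ≈ 36.2 mm.

PW ≈ 36.2 mm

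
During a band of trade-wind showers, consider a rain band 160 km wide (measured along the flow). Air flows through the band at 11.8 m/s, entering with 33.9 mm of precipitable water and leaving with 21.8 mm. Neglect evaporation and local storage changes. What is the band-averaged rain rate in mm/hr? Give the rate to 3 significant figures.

R ≈ 3.21 mm/hr

Column moisture flux per unit crosswind length is F = V × PW.
Inflow: F_in = 11.8 × 33.9 = 400.02 mm·m/s
Outflow: F_out = 11.8 × 21.8 = 257.24 mm·m/s
Steady-state rate R = (F_in − F_out)/L = (400.02 − 257.24) / 160000 m = 8.924e-04 mm/s.
R = 8.924e-04 × 3600 = 3.21 mm/hr.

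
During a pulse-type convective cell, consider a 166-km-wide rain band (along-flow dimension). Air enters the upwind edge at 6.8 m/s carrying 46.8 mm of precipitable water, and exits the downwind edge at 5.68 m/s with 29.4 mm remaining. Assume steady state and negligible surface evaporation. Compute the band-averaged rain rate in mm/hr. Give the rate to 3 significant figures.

R ≈ 3.28 mm/hr

Column moisture flux per unit crosswind length is F = V × PW.
Inflow: F_in = 6.8 × 46.8 = 318.24 mm·m/s
Outflow: F_out = 5.68 × 29.4 = 166.992 mm·m/s
Steady-state rate R = (F_in − F_out)/L = (318.24 − 166.992) / 166000 m = 9.111e-04 mm/s.
R = 9.111e-04 × 3600 = 3.28 mm/hr.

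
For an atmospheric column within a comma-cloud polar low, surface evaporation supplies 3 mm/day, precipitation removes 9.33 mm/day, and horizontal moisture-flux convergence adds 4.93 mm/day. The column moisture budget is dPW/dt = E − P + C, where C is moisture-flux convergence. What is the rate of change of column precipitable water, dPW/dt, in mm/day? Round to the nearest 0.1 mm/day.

dPW/dt = E − P + C = 3 − 9.33 + (4.93) = -1.4 mm/day.

dPW/dt ≈ -1.4 mm/day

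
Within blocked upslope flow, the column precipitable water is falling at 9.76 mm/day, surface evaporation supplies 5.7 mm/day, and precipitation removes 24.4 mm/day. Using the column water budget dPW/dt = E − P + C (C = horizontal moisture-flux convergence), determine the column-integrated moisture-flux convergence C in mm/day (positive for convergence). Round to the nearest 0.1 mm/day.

dPW/dt = -9.76 mm/day.
C = dPW/dt − E + P = (-9.76) − 5.7 + 24.4 = 8.9 mm/day.

C ≈ 8.9 mm/day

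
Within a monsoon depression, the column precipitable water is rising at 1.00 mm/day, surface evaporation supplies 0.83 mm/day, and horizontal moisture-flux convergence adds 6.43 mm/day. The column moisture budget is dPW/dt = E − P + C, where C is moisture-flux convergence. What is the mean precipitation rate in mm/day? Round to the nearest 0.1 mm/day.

P ≈ 6.3 mm/day

dPW/dt = +1.00 mm/day.
P = E + C − dPW/dt = 0.83 + (6.43) − (+1.00) = 6.3 mm/day.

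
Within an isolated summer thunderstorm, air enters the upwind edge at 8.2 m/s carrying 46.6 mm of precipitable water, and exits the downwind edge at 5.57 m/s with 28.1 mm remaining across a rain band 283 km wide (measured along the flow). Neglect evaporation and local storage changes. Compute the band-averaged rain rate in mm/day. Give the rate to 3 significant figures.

Column moisture flux per unit crosswind length is F = V × PW.
Inflow: F_in = 8.2 × 46.6 = 382.12 mm·m/s
Outflow: F_out = 5.57 × 28.1 = 156.517 mm·m/s
Steady-state rate R = (F_in − F_out)/L = (382.12 − 156.517) / 283000 m = 7.972e-04 mm/s.
R = 7.972e-04 × 3600 × 24 = 68.9 mm/day.

R ≈ 68.9 mm/day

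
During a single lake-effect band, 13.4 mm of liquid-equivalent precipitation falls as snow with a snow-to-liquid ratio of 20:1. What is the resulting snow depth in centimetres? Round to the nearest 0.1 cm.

snow depth ≈ 26.8 cm

Snow depth = liquid × ratio = 13.4 mm × 20 = 268 mm = 26.8 cm.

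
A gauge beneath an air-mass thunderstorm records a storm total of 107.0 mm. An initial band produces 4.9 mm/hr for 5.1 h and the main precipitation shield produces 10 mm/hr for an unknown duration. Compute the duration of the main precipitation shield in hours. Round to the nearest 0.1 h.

Known phases: 4.9 × 5.1 = 24.99 mm.
Remaining depth = 107.0 − 24.99 = 82.01 mm.
Duration = 82.01 / 10 = 8.2 h.

duration ≈ 8.2 h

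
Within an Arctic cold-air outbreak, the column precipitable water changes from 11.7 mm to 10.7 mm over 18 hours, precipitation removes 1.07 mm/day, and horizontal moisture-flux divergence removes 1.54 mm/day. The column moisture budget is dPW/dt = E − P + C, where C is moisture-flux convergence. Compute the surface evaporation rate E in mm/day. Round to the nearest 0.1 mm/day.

dPW/dt = (10.7 − 11.7) mm / (18/24 day) = -1.333 mm/day.
E = dPW/dt + P − C = (-1.333) + 1.07 − (-1.54) = 1.3 mm/day.

E ≈ 1.3 mm/day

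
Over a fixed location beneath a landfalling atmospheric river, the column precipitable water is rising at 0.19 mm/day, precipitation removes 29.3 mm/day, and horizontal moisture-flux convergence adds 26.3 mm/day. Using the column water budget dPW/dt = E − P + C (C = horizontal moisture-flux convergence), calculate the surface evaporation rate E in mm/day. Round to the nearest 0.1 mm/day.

E ≈ 3.2 mm/day

dPW/dt = +0.19 mm/day.
E = dPW/dt + P − C = (+0.19) + 29.3 − (26.3) = 3.2 mm/day.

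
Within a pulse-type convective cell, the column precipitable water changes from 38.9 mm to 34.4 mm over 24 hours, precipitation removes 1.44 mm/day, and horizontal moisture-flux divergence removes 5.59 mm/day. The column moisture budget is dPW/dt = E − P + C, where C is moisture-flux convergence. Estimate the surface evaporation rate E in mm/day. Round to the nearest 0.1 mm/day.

dPW/dt = (34.4 − 38.9) mm / (24/24 day) = -4.500 mm/day.
E = dPW/dt + P − C = (-4.500) + 1.44 − (-5.59) = 2.5 mm/day.

E ≈ 2.5 mm/day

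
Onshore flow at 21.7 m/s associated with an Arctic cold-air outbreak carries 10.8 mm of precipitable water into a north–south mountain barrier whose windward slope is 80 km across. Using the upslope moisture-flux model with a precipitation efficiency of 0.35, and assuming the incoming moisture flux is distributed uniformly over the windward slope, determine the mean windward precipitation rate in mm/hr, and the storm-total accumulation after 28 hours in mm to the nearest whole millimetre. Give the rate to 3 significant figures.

Incoming column moisture flux per unit ridge length: F = V × PW = 21.7 × 10.8 = 234.36 mm·m/s.
Spread over the 80 km slope with efficiency ε = 0.35: R = ε·F/W = 0.35 × 234.36 / 80000 m = 1.025e-03 mm/s.
R = 1.025e-03 × 3600 = 3.69 mm/hr.
Over 28 h: total = 3.69 × 28 = 103.32 ≈ 103 mm.

R ≈ 3.69 mm/hr; total ≈ 103 mm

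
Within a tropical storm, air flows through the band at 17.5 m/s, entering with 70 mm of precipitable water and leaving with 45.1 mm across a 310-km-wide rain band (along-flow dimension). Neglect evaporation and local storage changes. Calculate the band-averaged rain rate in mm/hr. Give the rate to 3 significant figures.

Column moisture flux per unit crosswind length is F = V × PW.
Inflow: F_in = 17.5 × 70 = 1225 mm·m/s
Outflow: F_out = 17.5 × 45.1 = 789.25 mm·m/s
Steady-state rate R = (F_in − F_out)/L = (1225 − 789.25) / 310000 m = 1.406e-03 mm/s.
R = 1.406e-03 × 3600 = 5.06 mm/hr.

R ≈ 5.06 mm/hr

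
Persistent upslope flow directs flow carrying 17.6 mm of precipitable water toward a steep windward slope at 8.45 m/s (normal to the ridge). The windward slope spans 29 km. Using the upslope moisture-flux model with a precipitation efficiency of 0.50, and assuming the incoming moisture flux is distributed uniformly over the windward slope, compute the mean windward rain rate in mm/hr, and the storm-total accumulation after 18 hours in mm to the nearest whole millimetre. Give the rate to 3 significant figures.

Incoming column moisture flux per unit ridge length: F = V × PW = 8.45 × 17.6 = 148.72 mm·m/s.
Spread over the 29 km slope with efficiency ε = 0.50: R = ε·F/W = 0.50 × 148.72 / 29000 m = 2.564e-03 mm/s.
R = 2.564e-03 × 3600 = 9.23 mm/hr.
Over 18 h: total = 9.23 × 18 = 166.14 ≈ 166 mm.

R ≈ 9.23 mm/hr; total ≈ 166 mm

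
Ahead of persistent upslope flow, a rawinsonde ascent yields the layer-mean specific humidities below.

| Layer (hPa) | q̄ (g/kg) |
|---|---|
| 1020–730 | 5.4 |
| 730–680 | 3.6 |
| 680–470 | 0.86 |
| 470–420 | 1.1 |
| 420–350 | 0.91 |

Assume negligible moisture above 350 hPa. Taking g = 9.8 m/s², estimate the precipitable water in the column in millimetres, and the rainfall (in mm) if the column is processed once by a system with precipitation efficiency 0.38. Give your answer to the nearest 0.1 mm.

PW ≈ 20.9 mm; rainfall ≈ 7.9 mm

Precipitable water is the column-integrated vapour mass per unit area: PW = (1/g) Σ q̄ Δp, with q in kg/kg and Δp in Pa (1 kg/m² of water = 1 mm).
Layer 1020–730 hPa: Δp = 290 hPa = 29000 Pa, q̄ = 0.0054 kg/kg → 0.0054 × 29000 / 9.8 = 15.98 mm
Layer 730–680 hPa: Δp = 50 hPa = 5000 Pa, q̄ = 0.0036 kg/kg → 0.0036 × 5000 / 9.8 = 1.84 mm
Layer 680–470 hPa: Δp = 210 hPa = 21000 Pa, q̄ = 0.00086 kg/kg → 0.00086 × 21000 / 9.8 = 1.84 mm
Layer 470–420 hPa: Δp = 50 hPa = 5000 Pa, q̄ = 0.0011 kg/kg → 0.0011 × 5000 / 9.8 = 0.56 mm
Layer 420–350 hPa: Δp = 70 hPa = 7000 Pa, q̄ = 0.00091 kg/kg → 0.00091 × 7000 / 9.8 = 0.65 mm
PW = 15.98 + 1.84 + 1.84 + 0.56 + 0.65 = 20.87 ≈ 20.9 mm.
Rainfall = ε × PW = 0.38 × 20.9 = 7.9 mm.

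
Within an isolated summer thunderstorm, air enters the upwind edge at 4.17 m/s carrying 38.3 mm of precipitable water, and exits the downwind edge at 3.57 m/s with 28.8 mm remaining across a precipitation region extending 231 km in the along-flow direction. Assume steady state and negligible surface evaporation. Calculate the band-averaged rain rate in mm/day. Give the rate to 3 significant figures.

R ≈ 21.3 mm/day

Column moisture flux per unit crosswind length is F = V × PW.
Inflow: F_in = 4.17 × 38.3 = 159.711 mm·m/s
Outflow: F_out = 3.57 × 28.8 = 102.816 mm·m/s
Steady-state rate R = (F_in − F_out)/L = (159.711 − 102.816) / 231000 m = 2.463e-04 mm/s.
R = 2.463e-04 × 3600 × 24 = 21.3 mm/day.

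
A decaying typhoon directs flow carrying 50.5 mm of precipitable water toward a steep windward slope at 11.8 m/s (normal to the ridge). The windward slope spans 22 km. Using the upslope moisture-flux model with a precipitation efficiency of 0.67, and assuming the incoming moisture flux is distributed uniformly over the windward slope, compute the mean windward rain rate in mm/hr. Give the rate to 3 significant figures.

Incoming column moisture flux per unit ridge length: F = V × PW = 11.8 × 50.5 = 595.9 mm·m/s.
Spread over the 22 km slope with efficiency ε = 0.67: R = ε·F/W = 0.67 × 595.9 / 22000 m = 1.815e-02 mm/s.
R = 1.815e-02 × 3600 = 65.3 mm/hr.

R ≈ 65.3 mm/hr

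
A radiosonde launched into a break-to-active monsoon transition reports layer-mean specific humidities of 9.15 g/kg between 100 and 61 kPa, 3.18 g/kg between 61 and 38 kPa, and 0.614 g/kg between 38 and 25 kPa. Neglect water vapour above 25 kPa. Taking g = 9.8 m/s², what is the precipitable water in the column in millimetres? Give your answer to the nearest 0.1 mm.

Precipitable water is the column-integrated vapour mass per unit area: PW = (1/g) Σ q̄ Δp, with q in kg/kg and Δp in Pa (1 kg/m² of water = 1 mm).
Layer 100–61 kPa: Δp = 390 hPa = 39000 Pa, q̄ = 0.00915 kg/kg → 0.00915 × 39000 / 9.8 = 36.41 mm
Layer 61–38 kPa: Δp = 230 hPa = 23000 Pa, q̄ = 0.00318 kg/kg → 0.00318 × 23000 / 9.8 = 7.46 mm
Layer 38–25 kPa: Δp = 130 hPa = 13000 Pa, q̄ = 0.000614 kg/kg → 0.000614 × 13000 / 9.8 = 0.81 mm
PW = 36.41 + 7.46 + 0.81 = 44.68 ≈ 44.7 mm.

PW ≈ 44.7 mm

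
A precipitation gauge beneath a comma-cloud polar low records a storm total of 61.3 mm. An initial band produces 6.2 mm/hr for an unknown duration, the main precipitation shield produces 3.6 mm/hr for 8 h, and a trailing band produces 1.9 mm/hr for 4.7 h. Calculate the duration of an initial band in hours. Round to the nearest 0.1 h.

duration ≈ 3.8 h

Known phases: 3.6 × 8 + 1.9 × 4.7 = 28.8 + 8.93 = 37.73 mm.
Remaining depth = 61.3 − 37.73 = 23.57 mm.
Duration = 23.57 / 6.2 = 3.8 h.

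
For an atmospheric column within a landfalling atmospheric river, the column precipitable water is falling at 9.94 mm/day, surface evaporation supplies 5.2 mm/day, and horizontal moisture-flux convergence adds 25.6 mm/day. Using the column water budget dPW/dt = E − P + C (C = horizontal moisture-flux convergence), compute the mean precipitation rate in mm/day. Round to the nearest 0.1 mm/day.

P ≈ 40.7 mm/day

dPW/dt = -9.94 mm/day.
P = E + C − dPW/dt = 5.2 + (25.6) − (-9.94) = 40.7 mm/day.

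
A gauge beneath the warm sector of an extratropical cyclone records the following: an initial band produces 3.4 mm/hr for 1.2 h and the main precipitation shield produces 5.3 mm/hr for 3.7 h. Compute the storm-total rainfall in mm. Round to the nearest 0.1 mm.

Total = Σ Rᵢ Δtᵢ = 3.4 × 1.2 + 5.3 × 3.7
      = 4.08 + 19.61 = 23.7 mm.

total ≈ 23.7 mm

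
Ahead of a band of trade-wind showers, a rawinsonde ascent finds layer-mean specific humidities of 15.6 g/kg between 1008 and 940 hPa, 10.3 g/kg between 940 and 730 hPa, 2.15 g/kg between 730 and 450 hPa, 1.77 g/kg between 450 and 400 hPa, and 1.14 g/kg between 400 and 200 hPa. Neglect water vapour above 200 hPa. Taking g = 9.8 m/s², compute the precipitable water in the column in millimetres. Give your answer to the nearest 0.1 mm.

PW ≈ 42.3 mm

Precipitable water is the column-integrated vapour mass per unit area: PW = (1/g) Σ q̄ Δp, with q in kg/kg and Δp in Pa (1 kg/m² of water = 1 mm).
Layer 1008–940 hPa: Δp = 68 hPa = 6800 Pa, q̄ = 0.0156 kg/kg → 0.0156 × 6800 / 9.8 = 10.82 mm
Layer 940–730 hPa: Δp = 210 hPa = 21000 Pa, q̄ = 0.0103 kg/kg → 0.0103 × 21000 / 9.8 = 22.07 mm
Layer 730–450 hPa: Δp = 280 hPa = 28000 Pa, q̄ = 0.00215 kg/kg → 0.00215 × 28000 / 9.8 = 6.14 mm
Layer 450–400 hPa: Δp = 50 hPa = 5000 Pa, q̄ = 0.00177 kg/kg → 0.00177 × 5000 / 9.8 = 0.90 mm
Layer 400–200 hPa: Δp = 200 hPa = 20000 Pa, q̄ = 0.00114 kg/kg → 0.00114 × 20000 / 9.8 = 2.33 mm
PW = 10.82 + 22.07 + 6.14 + 0.90 + 2.33 = 42.26 ≈ 42.3 mm.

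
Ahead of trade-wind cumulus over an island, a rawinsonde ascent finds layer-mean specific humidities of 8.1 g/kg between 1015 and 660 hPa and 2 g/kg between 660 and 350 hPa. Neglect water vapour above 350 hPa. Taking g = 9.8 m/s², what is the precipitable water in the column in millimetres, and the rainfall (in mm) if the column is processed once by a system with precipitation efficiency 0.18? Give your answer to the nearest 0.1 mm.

Precipitable water is the column-integrated vapour mass per unit area: PW = (1/g) Σ q̄ Δp, with q in kg/kg and Δp in Pa (1 kg/m² of water = 1 mm).
Layer 1015–660 hPa: Δp = 355 hPa = 35500 Pa, q̄ = 0.0081 kg/kg → 0.0081 × 35500 / 9.8 = 29.34 mm
Layer 660–350 hPa: Δp = 310 hPa = 31000 Pa, q̄ = 0.002 kg/kg → 0.002 × 31000 / 9.8 = 6.33 mm
PW = 29.34 + 6.33 = 35.67 ≈ 35.7 mm.
Rainfall = ε × PW = 0.18 × 35.7 = 6.4 mm.

PW ≈ 35.7 mm; rainfall ≈ 6.4 mm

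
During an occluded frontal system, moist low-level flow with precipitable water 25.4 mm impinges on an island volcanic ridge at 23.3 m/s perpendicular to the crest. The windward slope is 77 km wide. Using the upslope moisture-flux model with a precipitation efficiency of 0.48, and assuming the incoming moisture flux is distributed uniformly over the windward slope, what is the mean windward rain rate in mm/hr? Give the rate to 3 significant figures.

Incoming column moisture flux per unit ridge length: F = V × PW = 23.3 × 25.4 = 591.82 mm·m/s.
Spread over the 77 km slope with efficiency ε = 0.48: R = ε·F/W = 0.48 × 591.82 / 77000 m = 3.689e-03 mm/s.
R = 3.689e-03 × 3600 = 13.3 mm/hr.

R ≈ 13.3 mm/hr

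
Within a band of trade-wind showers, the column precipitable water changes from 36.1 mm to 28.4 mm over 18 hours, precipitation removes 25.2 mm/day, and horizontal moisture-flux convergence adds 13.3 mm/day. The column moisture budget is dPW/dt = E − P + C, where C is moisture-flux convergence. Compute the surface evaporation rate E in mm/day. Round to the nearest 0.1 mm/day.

E ≈ 1.6 mm/day

dPW/dt = (28.4 − 36.1) mm / (18/24 day) = -10.267 mm/day.
E = dPW/dt + P − C = (-10.267) + 25.2 − (13.3) = 1.6 mm/day.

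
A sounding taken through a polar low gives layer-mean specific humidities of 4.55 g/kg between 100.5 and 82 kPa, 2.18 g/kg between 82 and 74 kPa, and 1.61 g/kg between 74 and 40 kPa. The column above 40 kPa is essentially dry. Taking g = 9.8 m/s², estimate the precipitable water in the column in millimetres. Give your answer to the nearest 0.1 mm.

PW ≈ 16.0 mm

Precipitable water is the column-integrated vapour mass per unit area: PW = (1/g) Σ q̄ Δp, with q in kg/kg and Δp in Pa (1 kg/m² of water = 1 mm).
Layer 100.5–82 kPa: Δp = 185 hPa = 18500 Pa, q̄ = 0.00455 kg/kg → 0.00455 × 18500 / 9.8 = 8.59 mm
Layer 82–74 kPa: Δp = 80 hPa = 8000 Pa, q̄ = 0.00218 kg/kg → 0.00218 × 8000 / 9.8 = 1.78 mm
Layer 74–40 kPa: Δp = 340 hPa = 34000 Pa, q̄ = 0.00161 kg/kg → 0.00161 × 34000 / 9.8 = 5.59 mm
PW = 8.59 + 1.78 + 5.59 = 15.96 ≈ 16.0 mm.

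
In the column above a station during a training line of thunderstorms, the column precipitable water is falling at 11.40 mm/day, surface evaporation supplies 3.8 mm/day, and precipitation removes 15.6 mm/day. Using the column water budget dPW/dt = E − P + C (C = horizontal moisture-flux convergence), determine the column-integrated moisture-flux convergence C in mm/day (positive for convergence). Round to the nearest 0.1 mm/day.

C ≈ 0.4 mm/day

dPW/dt = -11.40 mm/day.
C = dPW/dt − E + P = (-11.40) − 3.8 + 15.6 = 0.4 mm/day.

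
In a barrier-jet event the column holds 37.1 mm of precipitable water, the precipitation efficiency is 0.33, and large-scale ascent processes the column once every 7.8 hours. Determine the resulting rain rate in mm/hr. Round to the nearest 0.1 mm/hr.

Each overturning extracts ε × PW = 0.33 × 37.1 = 12.243 mm.
Rate = ε·PW / τ = 12.243 / 7.8 h = 1.6 mm/hr.

R ≈ 1.6 mm/hr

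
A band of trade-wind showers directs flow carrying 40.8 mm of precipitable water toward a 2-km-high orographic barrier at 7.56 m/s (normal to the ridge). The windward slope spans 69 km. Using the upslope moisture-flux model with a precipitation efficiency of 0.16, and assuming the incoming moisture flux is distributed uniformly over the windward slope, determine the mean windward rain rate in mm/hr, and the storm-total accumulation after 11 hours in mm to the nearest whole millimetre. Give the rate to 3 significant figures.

Incoming column moisture flux per unit ridge length: F = V × PW = 7.56 × 40.8 = 308.448 mm·m/s.
Spread over the 69 km slope with efficiency ε = 0.16: R = ε·F/W = 0.16 × 308.448 / 69000 m = 7.152e-04 mm/s.
R = 7.152e-04 × 3600 = 2.57 mm/hr.
Over 11 h: total = 2.57 × 11 = 28.27 ≈ 28 mm.

R ≈ 2.57 mm/hr; total ≈ 28 mm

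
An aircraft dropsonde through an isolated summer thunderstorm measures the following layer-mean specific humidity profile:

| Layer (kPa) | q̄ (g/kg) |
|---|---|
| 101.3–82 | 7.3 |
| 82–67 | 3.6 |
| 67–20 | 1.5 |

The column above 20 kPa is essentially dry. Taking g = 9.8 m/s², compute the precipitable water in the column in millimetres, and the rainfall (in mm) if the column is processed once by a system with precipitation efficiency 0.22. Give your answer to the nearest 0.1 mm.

Precipitable water is the column-integrated vapour mass per unit area: PW = (1/g) Σ q̄ Δp, with q in kg/kg and Δp in Pa (1 kg/m² of water = 1 mm).
Layer 101.3–82 kPa: Δp = 193 hPa = 19300 Pa, q̄ = 0.0073 kg/kg → 0.0073 × 19300 / 9.8 = 14.38 mm
Layer 82–67 kPa: Δp = 150 hPa = 15000 Pa, q̄ = 0.0036 kg/kg → 0.0036 × 15000 / 9.8 = 5.51 mm
Layer 67–20 kPa: Δp = 470 hPa = 47000 Pa, q̄ = 0.0015 kg/kg → 0.0015 × 47000 / 9.8 = 7.19 mm
PW = 14.38 + 5.51 + 7.19 = 27.08 ≈ 27.1 mm.
Rainfall = ε × PW = 0.22 × 27.1 = 6.0 mm.

PW ≈ 27.1 mm; rainfall ≈ 6.0 mm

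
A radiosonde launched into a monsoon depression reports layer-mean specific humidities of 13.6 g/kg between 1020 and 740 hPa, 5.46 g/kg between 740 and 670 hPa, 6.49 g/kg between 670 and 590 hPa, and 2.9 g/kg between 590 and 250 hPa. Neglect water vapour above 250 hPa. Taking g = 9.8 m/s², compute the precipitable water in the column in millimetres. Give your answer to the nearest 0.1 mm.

PW ≈ 58.1 mm

Precipitable water is the column-integrated vapour mass per unit area: PW = (1/g) Σ q̄ Δp, with q in kg/kg and Δp in Pa (1 kg/m² of water = 1 mm).
Layer 1020–740 hPa: Δp = 280 hPa = 28000 Pa, q̄ = 0.0136 kg/kg → 0.0136 × 28000 / 9.8 = 38.86 mm
Layer 740–670 hPa: Δp = 70 hPa = 7000 Pa, q̄ = 0.00546 kg/kg → 0.00546 × 7000 / 9.8 = 3.90 mm
Layer 670–590 hPa: Δp = 80 hPa = 8000 Pa, q̄ = 0.00649 kg/kg → 0.00649 × 8000 / 9.8 = 5.30 mm
Layer 590–250 hPa: Δp = 340 hPa = 34000 Pa, q̄ = 0.0029 kg/kg → 0.0029 × 34000 / 9.8 = 10.06 mm
PW = 38.86 + 3.90 + 5.30 + 10.06 = 58.12 ≈ 58.1 mm.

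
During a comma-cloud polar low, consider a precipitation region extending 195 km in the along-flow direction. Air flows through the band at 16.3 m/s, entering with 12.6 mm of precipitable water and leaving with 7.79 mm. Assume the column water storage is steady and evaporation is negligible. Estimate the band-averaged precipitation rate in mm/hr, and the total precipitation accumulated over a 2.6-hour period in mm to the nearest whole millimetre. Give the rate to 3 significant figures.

Column moisture flux per unit crosswind length is F = V × PW.
Inflow: F_in = 16.3 × 12.6 = 205.38 mm·m/s
Outflow: F_out = 16.3 × 7.79 = 126.977 mm·m/s
Steady-state rate R = (F_in − F_out)/L = (205.38 − 126.977) / 195000 m = 4.021e-04 mm/s.
R = 4.021e-04 × 3600 = 1.45 mm/hr.
Over 2.6 h: total = 1.45 × 2.6 = 3.77 ≈ 4 mm.

R ≈ 1.45 mm/hr; total ≈ 4 mm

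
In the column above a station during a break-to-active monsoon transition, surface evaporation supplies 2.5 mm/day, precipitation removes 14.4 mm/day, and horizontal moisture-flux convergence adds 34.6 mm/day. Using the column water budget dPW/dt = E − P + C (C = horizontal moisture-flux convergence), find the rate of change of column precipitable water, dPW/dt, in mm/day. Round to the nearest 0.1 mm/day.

dPW/dt = E − P + C = 2.5 − 14.4 + (34.6) = 22.7 mm/day.

dPW/dt ≈ 22.7 mm/day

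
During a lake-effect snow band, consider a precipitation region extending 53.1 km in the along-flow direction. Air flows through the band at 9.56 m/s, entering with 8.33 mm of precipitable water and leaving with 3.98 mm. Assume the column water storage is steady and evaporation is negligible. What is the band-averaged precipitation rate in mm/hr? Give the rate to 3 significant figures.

Column moisture flux per unit crosswind length is F = V × PW.
Inflow: F_in = 9.56 × 8.33 = 79.6348 mm·m/s
Outflow: F_out = 9.56 × 3.98 = 38.0488 mm·m/s
Steady-state rate R = (F_in − F_out)/L = (79.6348 − 38.0488) / 53100 m = 7.832e-04 mm/s.
R = 7.832e-04 × 3600 = 2.82 mm/hr.

R ≈ 2.82 mm/hr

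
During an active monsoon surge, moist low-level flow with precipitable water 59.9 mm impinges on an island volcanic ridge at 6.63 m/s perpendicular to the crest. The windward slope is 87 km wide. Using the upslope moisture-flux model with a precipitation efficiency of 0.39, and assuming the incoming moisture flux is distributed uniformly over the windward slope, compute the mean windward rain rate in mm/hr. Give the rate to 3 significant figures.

Incoming column moisture flux per unit ridge length: F = V × PW = 6.63 × 59.9 = 397.137 mm·m/s.
Spread over the 87 km slope with efficiency ε = 0.39: R = ε·F/W = 0.39 × 397.137 / 87000 m = 1.780e-03 mm/s.
R = 1.780e-03 × 3600 = 6.41 mm/hr.

R ≈ 6.41 mm/hr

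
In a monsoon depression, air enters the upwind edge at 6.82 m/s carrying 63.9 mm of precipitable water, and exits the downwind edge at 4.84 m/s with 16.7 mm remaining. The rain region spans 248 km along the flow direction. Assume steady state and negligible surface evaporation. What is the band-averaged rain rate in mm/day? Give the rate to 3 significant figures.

R ≈ 124 mm/day

Column moisture flux per unit crosswind length is F = V × PW.
Inflow: F_in = 6.82 × 63.9 = 435.798 mm·m/s
Outflow: F_out = 4.84 × 16.7 = 80.828 mm·m/s
Steady-state rate R = (F_in − F_out)/L = (435.798 − 80.828) / 248000 m = 1.431e-03 mm/s.
R = 1.431e-03 × 3600 × 24 = 124 mm/day.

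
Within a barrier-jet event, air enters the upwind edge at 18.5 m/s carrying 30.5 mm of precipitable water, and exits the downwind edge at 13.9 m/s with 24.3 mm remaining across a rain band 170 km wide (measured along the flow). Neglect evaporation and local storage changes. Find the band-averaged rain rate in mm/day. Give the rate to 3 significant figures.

R ≈ 115 mm/day

Column moisture flux per unit crosswind length is F = V × PW.
Inflow: F_in = 18.5 × 30.5 = 564.25 mm·m/s
Outflow: F_out = 13.9 × 24.3 = 337.77 mm·m/s
Steady-state rate R = (F_in − F_out)/L = (564.25 − 337.77) / 170000 m = 1.332e-03 mm/s.
R = 1.332e-03 × 3600 × 24 = 115 mm/day.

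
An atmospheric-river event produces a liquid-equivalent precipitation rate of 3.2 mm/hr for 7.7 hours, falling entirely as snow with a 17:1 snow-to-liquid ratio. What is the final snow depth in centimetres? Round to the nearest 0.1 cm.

Liquid-equivalent depth = 3.2 × 7.7 = 24.64 mm.
Snow depth = 24.64 mm × 17 = 418.88 mm = 41.9 cm.

snow depth ≈ 41.9 cm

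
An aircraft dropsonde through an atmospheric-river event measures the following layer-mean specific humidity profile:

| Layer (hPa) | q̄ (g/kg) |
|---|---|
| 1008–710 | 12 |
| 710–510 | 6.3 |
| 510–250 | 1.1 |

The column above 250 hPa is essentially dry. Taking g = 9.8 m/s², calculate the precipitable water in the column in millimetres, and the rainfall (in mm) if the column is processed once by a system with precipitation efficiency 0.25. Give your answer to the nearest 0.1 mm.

Precipitable water is the column-integrated vapour mass per unit area: PW = (1/g) Σ q̄ Δp, with q in kg/kg and Δp in Pa (1 kg/m² of water = 1 mm).
Layer 1008–710 hPa: Δp = 298 hPa = 29800 Pa, q̄ = 0.012 kg/kg → 0.012 × 29800 / 9.8 = 36.49 mm
Layer 710–510 hPa: Δp = 200 hPa = 20000 Pa, q̄ = 0.0063 kg/kg → 0.0063 × 20000 / 9.8 = 12.86 mm
Layer 510–250 hPa: Δp = 260 hPa = 26000 Pa, q̄ = 0.0011 kg/kg → 0.0011 × 26000 / 9.8 = 2.92 mm
PW = 36.49 + 12.86 + 2.92 = 52.27 ≈ 52.3 mm.
Rainfall = ε × PW = 0.25 × 52.3 = 13.1 mm.

PW ≈ 52.3 mm; rainfall ≈ 13.1 mm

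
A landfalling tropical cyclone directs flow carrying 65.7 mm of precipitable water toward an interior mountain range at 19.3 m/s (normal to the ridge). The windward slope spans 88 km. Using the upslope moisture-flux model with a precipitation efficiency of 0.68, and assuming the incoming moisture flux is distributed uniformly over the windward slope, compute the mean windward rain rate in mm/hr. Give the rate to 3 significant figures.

R ≈ 35.3 mm/hr

Incoming column moisture flux per unit ridge length: F = V × PW = 19.3 × 65.7 = 1268.01 mm·m/s.
Spread over the 88 km slope with efficiency ε = 0.68: R = ε·F/W = 0.68 × 1268.01 / 88000 m = 9.798e-03 mm/s.
R = 9.798e-03 × 3600 = 35.3 mm/hr.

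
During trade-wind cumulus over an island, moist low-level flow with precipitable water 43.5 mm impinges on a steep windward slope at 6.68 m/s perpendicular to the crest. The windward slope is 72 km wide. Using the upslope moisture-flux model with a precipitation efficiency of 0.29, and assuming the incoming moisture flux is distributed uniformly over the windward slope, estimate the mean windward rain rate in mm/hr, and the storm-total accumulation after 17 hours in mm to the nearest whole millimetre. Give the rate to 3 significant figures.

Incoming column moisture flux per unit ridge length: F = V × PW = 6.68 × 43.5 = 290.58 mm·m/s.
Spread over the 72 km slope with efficiency ε = 0.29: R = ε·F/W = 0.29 × 290.58 / 72000 m = 1.170e-03 mm/s.
R = 1.170e-03 × 3600 = 4.21 mm/hr.
Over 17 h: total = 4.21 × 17 = 71.57 ≈ 72 mm.

R ≈ 4.21 mm/hr; total ≈ 72 mm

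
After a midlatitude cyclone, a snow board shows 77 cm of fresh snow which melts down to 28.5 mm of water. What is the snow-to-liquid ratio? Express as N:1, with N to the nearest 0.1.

Ratio = snow depth / SWE = 770 mm / 28.5 mm = 27.0, i.e. 27.0:1.

ratio ≈ 27.0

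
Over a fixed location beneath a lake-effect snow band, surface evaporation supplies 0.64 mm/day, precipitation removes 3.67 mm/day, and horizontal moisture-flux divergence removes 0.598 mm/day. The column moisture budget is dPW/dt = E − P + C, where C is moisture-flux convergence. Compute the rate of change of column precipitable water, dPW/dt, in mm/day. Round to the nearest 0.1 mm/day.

dPW/dt = E − P + C = 0.64 − 3.67 + (-0.598) = -3.6 mm/day.

dPW/dt ≈ -3.6 mm/day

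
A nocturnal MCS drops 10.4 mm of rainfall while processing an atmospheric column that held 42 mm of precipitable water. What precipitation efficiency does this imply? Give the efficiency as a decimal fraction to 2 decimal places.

ε ≈ 0.25

ε = rainfall / PW = 10.4 / 42 = 0.25.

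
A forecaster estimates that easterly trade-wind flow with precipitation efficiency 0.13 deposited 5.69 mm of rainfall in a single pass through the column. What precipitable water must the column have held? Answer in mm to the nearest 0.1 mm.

PW = rainfall / ε = 5.69 / 0.13 = 43.8 mm.

PW ≈ 43.8 mm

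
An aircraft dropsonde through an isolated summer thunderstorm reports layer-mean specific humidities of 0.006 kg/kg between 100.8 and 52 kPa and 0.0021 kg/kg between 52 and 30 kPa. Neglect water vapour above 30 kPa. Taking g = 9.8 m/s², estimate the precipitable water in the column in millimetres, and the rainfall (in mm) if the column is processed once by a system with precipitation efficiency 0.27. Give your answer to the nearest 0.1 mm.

Precipitable water is the column-integrated vapour mass per unit area: PW = (1/g) Σ q̄ Δp, with q in kg/kg and Δp in Pa (1 kg/m² of water = 1 mm).
Layer 100.8–52 kPa: Δp = 488 hPa = 48800 Pa, q̄ = 0.006 kg/kg → 0.006 × 48800 / 9.8 = 29.88 mm
Layer 52–30 kPa: Δp = 220 hPa = 22000 Pa, q̄ = 0.0021 kg/kg → 0.0021 × 22000 / 9.8 = 4.71 mm
PW = 29.88 + 4.71 = 34.59 ≈ 34.6 mm.
Rainfall = ε × PW = 0.27 × 34.6 = 9.3 mm.

PW ≈ 34.6 mm; rainfall ≈ 9.3 mm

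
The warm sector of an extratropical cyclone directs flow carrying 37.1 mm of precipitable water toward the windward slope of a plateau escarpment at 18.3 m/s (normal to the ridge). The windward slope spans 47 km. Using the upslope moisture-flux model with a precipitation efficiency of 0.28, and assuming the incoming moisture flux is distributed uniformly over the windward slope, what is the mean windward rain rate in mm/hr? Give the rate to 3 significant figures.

R ≈ 14.6 mm/hr

Incoming column moisture flux per unit ridge length: F = V × PW = 18.3 × 37.1 = 678.93 mm·m/s.
Spread over the 47 km slope with efficiency ε = 0.28: R = ε·F/W = 0.28 × 678.93 / 47000 m = 4.045e-03 mm/s.
R = 4.045e-03 × 3600 = 14.6 mm/hr.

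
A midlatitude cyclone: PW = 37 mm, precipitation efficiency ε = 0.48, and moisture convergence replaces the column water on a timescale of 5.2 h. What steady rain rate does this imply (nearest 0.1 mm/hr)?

Each overturning extracts ε × PW = 0.48 × 37 = 17.76 mm.
Rate = ε·PW / τ = 17.76 / 5.2 h = 3.4 mm/hr.

R ≈ 3.4 mm/hr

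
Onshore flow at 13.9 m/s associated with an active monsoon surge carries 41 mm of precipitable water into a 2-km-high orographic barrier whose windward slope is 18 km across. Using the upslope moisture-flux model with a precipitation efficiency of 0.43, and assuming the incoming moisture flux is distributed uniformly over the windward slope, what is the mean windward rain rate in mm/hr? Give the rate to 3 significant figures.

R ≈ 49.0 mm/hr

Incoming column moisture flux per unit ridge length: F = V × PW = 13.9 × 41 = 569.9 mm·m/s.
Spread over the 18 km slope with efficiency ε = 0.43: R = ε·F/W = 0.43 × 569.9 / 18000 m = 1.361e-02 mm/s.
R = 1.361e-02 × 3600 = 49.0 mm/hr.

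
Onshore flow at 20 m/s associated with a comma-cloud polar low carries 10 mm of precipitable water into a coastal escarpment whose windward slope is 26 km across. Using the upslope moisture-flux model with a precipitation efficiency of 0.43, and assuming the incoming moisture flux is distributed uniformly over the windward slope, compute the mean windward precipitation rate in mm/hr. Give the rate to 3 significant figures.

R ≈ 11.9 mm/hr

Incoming column moisture flux per unit ridge length: F = V × PW = 20 × 10 = 200 mm·m/s.
Spread over the 26 km slope with efficiency ε = 0.43: R = ε·F/W = 0.43 × 200 / 26000 m = 3.308e-03 mm/s.
R = 3.308e-03 × 3600 = 11.9 mm/hr.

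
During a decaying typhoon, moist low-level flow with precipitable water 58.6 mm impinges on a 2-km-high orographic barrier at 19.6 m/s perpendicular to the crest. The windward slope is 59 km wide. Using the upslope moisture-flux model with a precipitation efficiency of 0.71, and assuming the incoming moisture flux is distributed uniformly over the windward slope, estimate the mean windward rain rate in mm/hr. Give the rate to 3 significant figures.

R ≈ 49.8 mm/hr

Incoming column moisture flux per unit ridge length: F = V × PW = 19.6 × 58.6 = 1148.56 mm·m/s.
Spread over the 59 km slope with efficiency ε = 0.71: R = ε·F/W = 0.71 × 1148.56 / 59000 m = 1.382e-02 mm/s.
R = 1.382e-02 × 3600 = 49.8 mm/hr.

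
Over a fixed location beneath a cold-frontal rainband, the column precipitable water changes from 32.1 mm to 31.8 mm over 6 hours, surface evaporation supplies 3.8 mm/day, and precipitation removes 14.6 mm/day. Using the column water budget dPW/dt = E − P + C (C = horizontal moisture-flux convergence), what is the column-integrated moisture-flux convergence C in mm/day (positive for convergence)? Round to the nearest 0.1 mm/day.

C ≈ 9.6 mm/day

dPW/dt = (31.8 − 32.1) mm / (6/24 day) = -1.200 mm/day.
C = dPW/dt − E + P = (-1.200) − 3.8 + 14.6 = 9.6 mm/day.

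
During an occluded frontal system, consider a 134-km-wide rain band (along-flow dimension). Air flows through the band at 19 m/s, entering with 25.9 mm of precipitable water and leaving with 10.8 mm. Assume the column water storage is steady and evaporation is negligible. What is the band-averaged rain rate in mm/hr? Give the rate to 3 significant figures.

Column moisture flux per unit crosswind length is F = V × PW.
Inflow: F_in = 19 × 25.9 = 492.1 mm·m/s
Outflow: F_out = 19 × 10.8 = 205.2 mm·m/s
Steady-state rate R = (F_in − F_out)/L = (492.1 − 205.2) / 134000 m = 2.141e-03 mm/s.
R = 2.141e-03 × 3600 = 7.71 mm/hr.

R ≈ 7.71 mm/hr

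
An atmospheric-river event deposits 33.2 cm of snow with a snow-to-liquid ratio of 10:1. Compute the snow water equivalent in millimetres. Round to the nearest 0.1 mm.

SWE ≈ 33.2 mm

SWE = snow depth / ratio = 33.2 cm / 10 = 3.320 cm = 33.2 mm.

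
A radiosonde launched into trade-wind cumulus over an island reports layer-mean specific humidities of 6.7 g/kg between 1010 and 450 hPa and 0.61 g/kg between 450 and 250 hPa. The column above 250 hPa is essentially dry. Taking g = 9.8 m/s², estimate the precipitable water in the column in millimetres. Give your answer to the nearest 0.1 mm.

PW ≈ 39.5 mm

Precipitable water is the column-integrated vapour mass per unit area: PW = (1/g) Σ q̄ Δp, with q in kg/kg and Δp in Pa (1 kg/m² of water = 1 mm).
Layer 1010–450 hPa: Δp = 560 hPa = 56000 Pa, q̄ = 0.0067 kg/kg → 0.0067 × 56000 / 9.8 = 38.29 mm
Layer 450–250 hPa: Δp = 200 hPa = 20000 Pa, q̄ = 0.00061 kg/kg → 0.00061 × 20000 / 9.8 = 1.24 mm
PW = 38.29 + 1.24 = 39.53 ≈ 39.5 mm.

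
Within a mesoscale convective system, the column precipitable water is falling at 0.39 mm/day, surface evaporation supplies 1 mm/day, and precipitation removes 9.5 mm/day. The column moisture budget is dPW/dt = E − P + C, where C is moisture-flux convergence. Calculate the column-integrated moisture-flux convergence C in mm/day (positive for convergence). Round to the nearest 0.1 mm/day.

C ≈ 8.1 mm/day

dPW/dt = -0.39 mm/day.
C = dPW/dt − E + P = (-0.39) − 1 + 9.5 = 8.1 mm/day.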